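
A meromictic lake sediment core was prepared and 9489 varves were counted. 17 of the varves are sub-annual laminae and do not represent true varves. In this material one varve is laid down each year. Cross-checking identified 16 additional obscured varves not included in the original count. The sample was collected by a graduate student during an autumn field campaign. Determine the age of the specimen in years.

9488 years

After corrections the count is 9489 − 17 + 16 = 9488 varves.
One varve per year makes the duration 9488 years.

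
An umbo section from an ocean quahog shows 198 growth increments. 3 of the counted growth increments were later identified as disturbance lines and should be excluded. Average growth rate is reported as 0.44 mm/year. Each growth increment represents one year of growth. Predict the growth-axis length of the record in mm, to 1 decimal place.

Adjusted count: 198 − 3 = 195 growth increments.
Length ≈ 0.44 × 195 = 85.8 mm.

85.8 mm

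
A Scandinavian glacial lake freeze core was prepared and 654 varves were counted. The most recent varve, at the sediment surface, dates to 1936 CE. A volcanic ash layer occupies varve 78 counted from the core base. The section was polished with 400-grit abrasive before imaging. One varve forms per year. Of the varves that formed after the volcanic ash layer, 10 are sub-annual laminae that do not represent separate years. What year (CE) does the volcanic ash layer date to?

1370 CE

654 − 78 = 576 varves lie beyond the volcanic ash layer toward the sediment surface.
576 − 10 false = 566 true varves after the volcanic ash layer.
1936 − 566 = 1370 CE.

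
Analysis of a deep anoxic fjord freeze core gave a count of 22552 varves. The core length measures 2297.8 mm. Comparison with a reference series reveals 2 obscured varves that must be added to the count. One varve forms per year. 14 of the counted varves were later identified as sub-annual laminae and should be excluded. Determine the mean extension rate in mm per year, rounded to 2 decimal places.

After corrections the count is 22552 − 14 + 2 = 22540 varves.
Extension rate ≈ 2297.8 / 22540 = 0.10 mm per year.

0.10 mm per year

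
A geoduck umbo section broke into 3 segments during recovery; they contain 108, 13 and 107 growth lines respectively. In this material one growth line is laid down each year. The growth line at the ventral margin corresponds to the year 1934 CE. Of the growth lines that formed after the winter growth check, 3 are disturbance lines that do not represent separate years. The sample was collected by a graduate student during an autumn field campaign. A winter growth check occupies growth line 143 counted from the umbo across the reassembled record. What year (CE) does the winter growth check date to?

Total growth lines = 108 + 13 + 107 = 228.
Between growth line 143 and the ventral margin there are 228 − 143 = 85 growth lines.
Excluding 3 false growth lines: 85 − 3 = 82.
1934 − 82 = 1852 CE.

1852 CE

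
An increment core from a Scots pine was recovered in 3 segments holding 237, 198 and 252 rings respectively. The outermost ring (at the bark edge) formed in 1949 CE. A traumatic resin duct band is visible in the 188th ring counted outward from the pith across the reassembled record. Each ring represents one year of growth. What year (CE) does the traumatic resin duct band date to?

Total rings = 237 + 198 + 252 = 687.
The traumatic resin duct band sits at ring 188 from the pith, so 687 − 188 = 499 rings formed after it.
Counting back 499 years from 1949 CE places the traumatic resin duct band in 1949 − 499 = 1450 CE.

1450 CE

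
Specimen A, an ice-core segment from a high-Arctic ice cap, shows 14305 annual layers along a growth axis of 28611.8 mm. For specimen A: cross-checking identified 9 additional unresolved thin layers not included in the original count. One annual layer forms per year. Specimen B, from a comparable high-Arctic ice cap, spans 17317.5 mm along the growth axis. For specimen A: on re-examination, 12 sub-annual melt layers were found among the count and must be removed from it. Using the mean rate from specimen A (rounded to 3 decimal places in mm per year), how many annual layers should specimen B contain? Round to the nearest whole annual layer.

Specimen A: correcting the raw count gives 14305 − 12 + 9 = 14302 true annual layers.
A: Mean rate = 28611.8 mm / 14302 years ≈ 2.001 mm/yr.
B spans 17317.5 / 2.001 = 8654.42 years ≈ 8654 annual layers.

8654 annual layers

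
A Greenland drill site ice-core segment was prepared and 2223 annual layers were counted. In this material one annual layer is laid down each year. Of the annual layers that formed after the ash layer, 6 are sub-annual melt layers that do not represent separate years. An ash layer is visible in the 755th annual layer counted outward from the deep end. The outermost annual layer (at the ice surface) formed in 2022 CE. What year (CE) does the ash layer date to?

560 CE

The ash layer sits at annual layer 755 from the deep end, so 2223 − 755 = 1468 annual layers formed after it.
Excluding 6 false annual layers: 1468 − 6 = 1462.
2022 − 1462 = 560 CE.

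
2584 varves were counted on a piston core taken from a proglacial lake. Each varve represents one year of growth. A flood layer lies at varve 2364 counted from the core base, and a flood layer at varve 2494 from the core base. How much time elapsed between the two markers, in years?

Separation: 2494 − 2364 = 130 varves.
That is 130 years at one varve per year.

130 yr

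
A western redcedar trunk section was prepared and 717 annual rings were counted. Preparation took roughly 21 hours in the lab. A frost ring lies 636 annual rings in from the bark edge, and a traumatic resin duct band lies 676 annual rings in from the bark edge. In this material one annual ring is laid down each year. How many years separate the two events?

The two markers are separated by 676 − 636 = 40 annual rings.
One annual ring per year makes the interval 40 years.

40 years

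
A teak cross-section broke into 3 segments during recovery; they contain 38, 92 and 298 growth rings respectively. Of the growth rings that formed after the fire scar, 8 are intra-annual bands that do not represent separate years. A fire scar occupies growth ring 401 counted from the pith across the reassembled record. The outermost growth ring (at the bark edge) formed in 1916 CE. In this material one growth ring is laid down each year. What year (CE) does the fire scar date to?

Total growth rings = 38 + 92 + 298 = 428.
428 − 401 = 27 growth rings lie beyond the fire scar toward the bark edge.
Excluding 8 false growth rings: 27 − 8 = 19.
The growth ring at the bark edge is 1916 CE, so the fire scar dates to 1916 − 19 = 1897 CE.

1897 CE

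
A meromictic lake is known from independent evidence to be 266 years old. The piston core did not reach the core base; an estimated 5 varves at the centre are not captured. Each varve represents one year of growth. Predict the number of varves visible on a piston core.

261 varves

At one varve per year, 266 years correspond to 266 varves.
Less the 5 uncaptured varves: 266 − 5 = 261.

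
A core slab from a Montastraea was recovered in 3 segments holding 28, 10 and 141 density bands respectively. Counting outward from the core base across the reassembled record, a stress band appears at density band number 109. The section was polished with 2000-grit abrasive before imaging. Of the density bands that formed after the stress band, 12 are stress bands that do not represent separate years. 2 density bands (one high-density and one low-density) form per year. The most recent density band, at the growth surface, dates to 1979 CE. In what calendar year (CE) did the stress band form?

1950 CE

Total density bands = 28 + 10 + 141 = 179.
Between density band 109 and the growth surface there are 179 − 109 = 70 density bands.
Excluding 12 false density bands: 70 − 12 = 58.
Dividing by 2 density bands per year: 58 / 2 = 29 years.
1979 − 29 = 1950 CE.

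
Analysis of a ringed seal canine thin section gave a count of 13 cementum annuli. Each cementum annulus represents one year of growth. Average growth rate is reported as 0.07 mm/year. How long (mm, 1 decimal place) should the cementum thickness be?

13 years of growth are recorded.
Predicted length = 0.07 mm/year × 13 years = 0.9 mm.

0.9 mm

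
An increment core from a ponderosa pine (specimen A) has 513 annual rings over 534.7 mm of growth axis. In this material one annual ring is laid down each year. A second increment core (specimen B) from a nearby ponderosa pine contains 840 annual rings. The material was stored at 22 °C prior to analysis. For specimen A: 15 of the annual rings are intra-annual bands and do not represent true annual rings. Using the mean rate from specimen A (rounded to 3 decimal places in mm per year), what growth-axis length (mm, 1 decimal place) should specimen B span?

902.2 mm

Specimen A: correcting the raw count gives 513 − 15 = 498 true annual rings.
A: 534.7 mm over 498 years gives 534.7 / 498 ≈ 1.074 mm per year.
B's length ≈ 1.074 × 840 = 902.2 mm.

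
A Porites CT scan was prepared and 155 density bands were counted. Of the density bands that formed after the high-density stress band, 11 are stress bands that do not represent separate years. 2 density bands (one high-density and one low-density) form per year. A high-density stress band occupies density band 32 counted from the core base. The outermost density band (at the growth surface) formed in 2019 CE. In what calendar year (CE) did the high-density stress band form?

1963 CE

Between density band 32 and the growth surface there are 155 − 32 = 123 density bands.
Removing the 11 false density bands leaves 123 − 11 = 112 true density bands beyond the high-density stress band.
112 density bands at 2 per year is 112 / 2 = 56 years.
The density band at the growth surface is 2019 CE, so the high-density stress band dates to 2019 − 56 = 1963 CE.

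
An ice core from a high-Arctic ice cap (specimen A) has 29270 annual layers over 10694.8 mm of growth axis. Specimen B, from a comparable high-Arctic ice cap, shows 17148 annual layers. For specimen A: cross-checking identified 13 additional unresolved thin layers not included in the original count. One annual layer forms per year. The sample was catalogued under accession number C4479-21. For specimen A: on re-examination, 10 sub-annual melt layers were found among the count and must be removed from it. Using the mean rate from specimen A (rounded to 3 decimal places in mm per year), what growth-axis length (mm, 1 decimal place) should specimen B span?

Specimen A: adjusted count: 29270 − 10 + 13 = 29273 annual layers.
A: Mean rate = 10694.8 mm / 29273 years ≈ 0.365 mm per year.
B's length ≈ 0.365 × 17148 = 6259.0 mm.

6259.0 mm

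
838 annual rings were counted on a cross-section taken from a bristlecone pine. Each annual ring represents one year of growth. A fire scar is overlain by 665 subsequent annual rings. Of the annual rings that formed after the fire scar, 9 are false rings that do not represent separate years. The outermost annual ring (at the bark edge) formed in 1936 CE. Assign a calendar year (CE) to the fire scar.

665 annual rings formed after the fire scar.
Excluding 9 false annual rings: 665 − 9 = 656.
The annual ring at the bark edge is 1936 CE, so the fire scar dates to 1936 − 656 = 1280 CE.

1280 CE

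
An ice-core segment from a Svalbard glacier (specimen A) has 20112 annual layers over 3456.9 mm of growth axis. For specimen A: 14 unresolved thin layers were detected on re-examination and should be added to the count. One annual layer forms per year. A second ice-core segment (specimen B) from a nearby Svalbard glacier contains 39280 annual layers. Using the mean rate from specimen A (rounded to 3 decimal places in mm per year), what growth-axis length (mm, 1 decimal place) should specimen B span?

Specimen A: adjusted count: 20112 + 14 = 20126 annual layers.
A: Extension rate ≈ 3456.9 / 20126 = 0.172 mm/year.
B's length ≈ 0.172 × 39280 = 6756.2 mm.

6756.2 mm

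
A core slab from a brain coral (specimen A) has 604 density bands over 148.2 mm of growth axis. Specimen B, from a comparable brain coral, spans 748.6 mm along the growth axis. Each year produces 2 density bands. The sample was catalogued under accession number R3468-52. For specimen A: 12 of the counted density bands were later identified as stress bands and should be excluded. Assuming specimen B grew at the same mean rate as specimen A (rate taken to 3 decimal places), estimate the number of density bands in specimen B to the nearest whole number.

Specimen A: after corrections the count is 604 − 12 = 592 density bands.
Specimen A: 592 density bands at 2 per year is 592 / 2 = 296 years.
A: Mean rate = 148.2 mm / 296 years ≈ 0.501 mm/year.
B spans 748.6 / 0.501 = 1494.21 years; at 2 density bands per year that is 1494.21 × 2 ≈ 2988 density bands.

2988 density bands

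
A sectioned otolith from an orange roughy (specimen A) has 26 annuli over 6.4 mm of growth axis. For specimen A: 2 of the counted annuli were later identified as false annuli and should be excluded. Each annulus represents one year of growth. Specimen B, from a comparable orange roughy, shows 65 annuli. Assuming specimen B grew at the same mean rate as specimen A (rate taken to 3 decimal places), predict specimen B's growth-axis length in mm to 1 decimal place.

Specimen A: adjusted count: 26 − 2 = 24 annuli.
A: 6.4 mm over 24 years gives 6.4 / 24 ≈ 0.267 mm per year.
B's length ≈ 0.267 × 65 = 17.4 mm.

17.4 mm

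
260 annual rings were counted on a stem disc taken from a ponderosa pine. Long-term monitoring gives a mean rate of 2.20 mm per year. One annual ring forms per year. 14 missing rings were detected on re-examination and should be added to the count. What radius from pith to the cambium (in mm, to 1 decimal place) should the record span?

Correcting the raw count gives 260 + 14 = 274 true annual rings.
274 years at 2.20 mm/year gives 2.20 × 274 = 602.8 mm.

602.8 mm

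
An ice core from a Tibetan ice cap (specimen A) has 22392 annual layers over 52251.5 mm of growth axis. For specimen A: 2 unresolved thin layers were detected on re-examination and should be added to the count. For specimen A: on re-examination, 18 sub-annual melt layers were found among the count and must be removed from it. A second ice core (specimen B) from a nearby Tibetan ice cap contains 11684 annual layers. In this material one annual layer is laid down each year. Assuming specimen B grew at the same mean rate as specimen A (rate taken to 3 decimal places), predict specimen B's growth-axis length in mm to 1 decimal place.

Specimen A: adjusted count: 22392 − 18 + 2 = 22376 annual layers.
A: Mean rate = 52251.5 mm / 22376 years ≈ 2.335 mm/year.
Length of B = 2.335 × 11684 = 27282.1 mm.

27282.1 mm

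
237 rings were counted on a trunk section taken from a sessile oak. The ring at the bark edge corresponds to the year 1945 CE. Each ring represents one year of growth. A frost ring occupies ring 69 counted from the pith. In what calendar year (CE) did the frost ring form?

1777 CE

237 − 69 = 168 rings lie beyond the frost ring toward the bark edge.
1945 − 168 = 1777 CE.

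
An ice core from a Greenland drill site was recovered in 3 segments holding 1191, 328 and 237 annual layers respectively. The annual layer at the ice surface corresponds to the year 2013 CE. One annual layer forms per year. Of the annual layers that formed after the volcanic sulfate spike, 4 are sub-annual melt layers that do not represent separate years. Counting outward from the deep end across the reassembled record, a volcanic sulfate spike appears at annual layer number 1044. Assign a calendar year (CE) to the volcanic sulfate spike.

1305 CE

Total annual layers = 1191 + 328 + 237 = 1756.
Between annual layer 1044 and the ice surface there are 1756 − 1044 = 712 annual layers.
Excluding 4 false annual layers: 712 − 4 = 708.
Counting back 708 years from 2013 CE places the volcanic sulfate spike in 2013 − 708 = 1305 CE.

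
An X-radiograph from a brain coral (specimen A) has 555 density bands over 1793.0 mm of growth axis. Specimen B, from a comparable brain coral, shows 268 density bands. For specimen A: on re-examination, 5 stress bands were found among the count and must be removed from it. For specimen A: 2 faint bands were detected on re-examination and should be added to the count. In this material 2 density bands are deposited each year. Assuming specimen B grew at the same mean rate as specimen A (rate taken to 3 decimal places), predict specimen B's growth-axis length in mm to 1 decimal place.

Specimen A: after corrections the count is 555 − 5 + 2 = 552 density bands.
Specimen A: 552 density bands at 2 per year is 552 / 2 = 276 years.
A: Extension rate ≈ 1793.0 / 276 = 6.496 mm/year.
Specimen B: dividing by 2 density bands per year: 268 / 2 = 134 years. B's length ≈ 6.496 × 134 = 870.5 mm.

870.5 mm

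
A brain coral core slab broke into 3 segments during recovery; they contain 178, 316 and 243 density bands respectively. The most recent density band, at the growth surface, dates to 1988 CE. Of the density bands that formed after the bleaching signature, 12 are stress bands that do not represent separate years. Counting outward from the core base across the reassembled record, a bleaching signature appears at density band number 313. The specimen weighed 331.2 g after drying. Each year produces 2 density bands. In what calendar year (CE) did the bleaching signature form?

Total density bands = 178 + 316 + 243 = 737.
737 − 313 = 424 density bands lie beyond the bleaching signature toward the growth surface.
Removing the 12 false density bands leaves 424 − 12 = 412 true density bands beyond the bleaching signature.
412 density bands at 2 per year is 412 / 2 = 206 years.
Counting back 206 years from 1988 CE places the bleaching signature in 1988 − 206 = 1782 CE.

1782 CE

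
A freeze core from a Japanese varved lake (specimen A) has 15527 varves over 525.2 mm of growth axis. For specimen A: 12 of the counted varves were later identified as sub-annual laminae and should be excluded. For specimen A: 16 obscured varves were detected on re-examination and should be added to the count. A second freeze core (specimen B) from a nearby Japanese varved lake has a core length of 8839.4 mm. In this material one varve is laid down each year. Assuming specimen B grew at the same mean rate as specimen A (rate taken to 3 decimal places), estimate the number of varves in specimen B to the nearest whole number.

259982 varves

Specimen A: after corrections the count is 15527 − 12 + 16 = 15531 varves.
A: Mean rate = 525.2 mm / 15531 years ≈ 0.034 mm/year.
B spans 8839.4 / 0.034 = 259982.35 years ≈ 259982 varves.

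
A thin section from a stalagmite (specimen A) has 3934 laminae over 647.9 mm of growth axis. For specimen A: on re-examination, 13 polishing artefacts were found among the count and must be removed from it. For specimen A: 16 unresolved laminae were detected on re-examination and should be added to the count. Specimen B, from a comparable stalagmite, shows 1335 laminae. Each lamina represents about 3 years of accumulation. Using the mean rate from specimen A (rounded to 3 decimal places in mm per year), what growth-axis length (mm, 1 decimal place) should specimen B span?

220.3 mm

Specimen A: after corrections the count is 3934 − 13 + 16 = 3937 laminae.
Specimen A: at 3 years per lamina, 3937 × 3 = 11811 years.
A: Extension rate ≈ 647.9 / 11811 = 0.055 mm/year.
Specimen B: at 3 years per lamina, 1335 × 3 = 4005 years. Length of B = 0.055 × 4005 = 220.3 mm.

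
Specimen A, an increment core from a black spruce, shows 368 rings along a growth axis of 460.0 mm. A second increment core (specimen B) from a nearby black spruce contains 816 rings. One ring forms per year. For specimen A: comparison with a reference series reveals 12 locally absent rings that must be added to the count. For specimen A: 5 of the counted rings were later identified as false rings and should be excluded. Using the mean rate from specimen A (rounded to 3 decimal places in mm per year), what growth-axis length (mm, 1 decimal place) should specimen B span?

Specimen A: adjusted count: 368 − 5 + 12 = 375 rings.
A: Mean rate = 460.0 mm / 375 years ≈ 1.227 mm/year.
Length of B = 1.227 × 816 = 1001.2 mm.

1001.2 mm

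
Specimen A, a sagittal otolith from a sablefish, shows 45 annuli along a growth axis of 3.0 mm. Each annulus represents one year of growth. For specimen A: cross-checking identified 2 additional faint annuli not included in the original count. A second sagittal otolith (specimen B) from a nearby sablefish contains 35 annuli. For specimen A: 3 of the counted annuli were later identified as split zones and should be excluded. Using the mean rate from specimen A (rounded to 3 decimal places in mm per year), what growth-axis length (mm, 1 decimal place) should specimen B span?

Specimen A: adjusted count: 45 − 3 + 2 = 44 annuli.
A: Mean rate = 3.0 mm / 44 years ≈ 0.068 mm/year.
For B, 0.068 mm/year × 35 years = 2.4 mm.

2.4 mm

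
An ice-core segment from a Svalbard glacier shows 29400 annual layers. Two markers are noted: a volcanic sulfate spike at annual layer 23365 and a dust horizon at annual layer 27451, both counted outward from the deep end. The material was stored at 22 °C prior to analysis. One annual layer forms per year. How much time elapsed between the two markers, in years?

27451 − 23365 = 4086 annual layers lie between the two events.
That is 4086 years at one annual layer per year.

4086 years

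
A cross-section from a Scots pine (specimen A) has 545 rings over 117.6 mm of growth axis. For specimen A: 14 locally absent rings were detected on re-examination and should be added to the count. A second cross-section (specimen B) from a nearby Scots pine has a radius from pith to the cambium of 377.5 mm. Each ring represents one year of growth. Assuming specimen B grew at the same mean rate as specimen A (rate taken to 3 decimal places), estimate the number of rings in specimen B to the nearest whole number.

1798 rings

Specimen A: true ring count = 545 + 14 = 559.
A: Mean rate = 117.6 mm / 559 years ≈ 0.210 mm/year.
Specimen B: 377.5 mm / 0.210 mm per year = 1797.62 years ≈ 1798 rings.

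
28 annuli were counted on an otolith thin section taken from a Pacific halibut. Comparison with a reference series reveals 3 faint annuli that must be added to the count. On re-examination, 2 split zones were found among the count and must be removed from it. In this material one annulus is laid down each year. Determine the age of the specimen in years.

29 years

True annulus count = 28 − 2 + 3 = 29.
At one annulus per year, that is 29 years.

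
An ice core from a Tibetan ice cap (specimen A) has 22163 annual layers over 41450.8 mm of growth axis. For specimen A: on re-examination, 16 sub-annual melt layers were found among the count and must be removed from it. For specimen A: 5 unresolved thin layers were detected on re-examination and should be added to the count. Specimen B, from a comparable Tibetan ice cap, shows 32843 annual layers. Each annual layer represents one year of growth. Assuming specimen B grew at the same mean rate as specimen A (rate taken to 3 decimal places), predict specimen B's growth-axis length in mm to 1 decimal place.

Specimen A: correcting the raw count gives 22163 − 16 + 5 = 22152 true annual layers.
A: Mean rate = 41450.8 mm / 22152 years ≈ 1.871 mm/yr.
Length of B = 1.871 × 32843 = 61449.3 mm.

61449.3 mm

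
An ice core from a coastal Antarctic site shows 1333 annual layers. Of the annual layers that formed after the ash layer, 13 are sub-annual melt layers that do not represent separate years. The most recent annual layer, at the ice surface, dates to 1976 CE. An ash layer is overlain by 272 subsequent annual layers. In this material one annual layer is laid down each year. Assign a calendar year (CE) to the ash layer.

272 annual layers formed after the ash layer.
Removing the 13 false annual layers leaves 272 − 13 = 259 true annual layers beyond the ash layer.
Counting back 259 years from 1976 CE places the ash layer in 1976 − 259 = 1717 CE.

1717 CE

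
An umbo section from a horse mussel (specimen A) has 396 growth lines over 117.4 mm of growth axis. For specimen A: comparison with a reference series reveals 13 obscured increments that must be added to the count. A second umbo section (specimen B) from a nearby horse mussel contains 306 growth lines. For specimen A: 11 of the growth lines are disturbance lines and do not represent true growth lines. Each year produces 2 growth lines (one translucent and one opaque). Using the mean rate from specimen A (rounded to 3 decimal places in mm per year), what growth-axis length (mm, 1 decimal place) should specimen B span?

Specimen A: true growth line count = 396 − 11 + 13 = 398.
Specimen A: with 2 growth lines per year, 398 / 2 = 199 years.
A: 117.4 mm over 199 years gives 117.4 / 199 ≈ 0.590 mm/year.
Specimen B: with 2 growth lines per year, 306 / 2 = 153 years. For B, 0.590 mm/year × 153 years = 90.3 mm.

90.3 mm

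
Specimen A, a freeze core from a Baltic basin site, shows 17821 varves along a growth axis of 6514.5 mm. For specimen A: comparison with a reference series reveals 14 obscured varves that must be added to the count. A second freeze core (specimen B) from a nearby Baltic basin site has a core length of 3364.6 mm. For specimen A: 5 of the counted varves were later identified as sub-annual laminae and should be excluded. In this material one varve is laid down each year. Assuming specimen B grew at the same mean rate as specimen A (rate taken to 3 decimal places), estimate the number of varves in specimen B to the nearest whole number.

9218 varves

Specimen A: true varve count = 17821 − 5 + 14 = 17830.
A: Mean rate = 6514.5 mm / 17830 years ≈ 0.365 mm per year.
B spans 3364.6 / 0.365 = 9218.08 years ≈ 9218 varves.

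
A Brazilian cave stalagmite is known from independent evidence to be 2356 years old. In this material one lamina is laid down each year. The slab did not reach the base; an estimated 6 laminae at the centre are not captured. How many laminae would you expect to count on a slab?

At one lamina per year, 2356 years correspond to 2356 laminae.
Subtracting the 6 laminae not captured gives 2356 − 6 = 2350 laminae in the record.

2350 laminae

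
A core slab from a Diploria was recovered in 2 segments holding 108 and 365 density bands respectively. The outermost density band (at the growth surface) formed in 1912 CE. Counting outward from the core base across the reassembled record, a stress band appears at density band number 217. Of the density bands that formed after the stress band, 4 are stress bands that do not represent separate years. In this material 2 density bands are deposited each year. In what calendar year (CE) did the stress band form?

Total density bands = 108 + 365 = 473.
Between density band 217 and the growth surface there are 473 − 217 = 256 density bands.
Removing the 4 false density bands leaves 256 − 4 = 252 true density bands beyond the stress band.
252 density bands at 2 per year is 252 / 2 = 126 years.
The density band at the growth surface is 1912 CE, so the stress band dates to 1912 − 126 = 1786 CE.

1786 CE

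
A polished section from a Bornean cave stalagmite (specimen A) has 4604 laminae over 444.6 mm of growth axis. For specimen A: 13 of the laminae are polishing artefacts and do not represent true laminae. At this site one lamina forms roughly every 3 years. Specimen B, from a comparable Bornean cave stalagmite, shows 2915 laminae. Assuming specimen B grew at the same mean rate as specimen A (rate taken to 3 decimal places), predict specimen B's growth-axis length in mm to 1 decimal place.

Specimen A: correcting the raw count gives 4604 − 13 = 4591 true laminae.
Specimen A: multiplying by 3 years per lamina: 4591 × 3 = 13773 years.
A: Mean rate = 444.6 mm / 13773 years ≈ 0.032 mm/year.
Specimen B: 2915 laminae at 3 years each span 2915 × 3 = 8745 years. For B, 0.032 mm/year × 8745 years = 279.8 mm.

279.8 mm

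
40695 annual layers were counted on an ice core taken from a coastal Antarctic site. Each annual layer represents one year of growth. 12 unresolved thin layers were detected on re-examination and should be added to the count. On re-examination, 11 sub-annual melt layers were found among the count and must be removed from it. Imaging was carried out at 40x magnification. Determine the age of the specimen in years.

40696 years

True annual layer count = 40695 − 11 + 12 = 40696.
With a one-to-one annual layer periodicity this is 40696 years.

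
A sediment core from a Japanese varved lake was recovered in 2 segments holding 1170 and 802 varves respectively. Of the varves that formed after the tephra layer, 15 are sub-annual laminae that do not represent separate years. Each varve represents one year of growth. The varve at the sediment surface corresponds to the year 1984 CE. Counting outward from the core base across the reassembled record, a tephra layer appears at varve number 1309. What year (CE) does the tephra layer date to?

1336 CE

Total varves = 1170 + 802 = 1972.
The tephra layer sits at varve 1309 from the core base, so 1972 − 1309 = 663 varves formed after it.
Removing the 15 false varves leaves 663 − 15 = 648 true varves beyond the tephra layer.
1984 − 648 = 1336 CE.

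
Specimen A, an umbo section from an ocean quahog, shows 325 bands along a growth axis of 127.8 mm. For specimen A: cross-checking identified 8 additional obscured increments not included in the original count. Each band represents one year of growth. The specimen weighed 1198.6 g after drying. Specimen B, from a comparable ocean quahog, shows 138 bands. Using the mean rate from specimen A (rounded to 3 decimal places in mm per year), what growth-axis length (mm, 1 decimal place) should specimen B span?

Specimen A: after corrections the count is 325 + 8 = 333 bands.
A: Mean rate = 127.8 mm / 333 years ≈ 0.384 mm/year.
B's length ≈ 0.384 × 138 = 53.0 mm.

53.0 mm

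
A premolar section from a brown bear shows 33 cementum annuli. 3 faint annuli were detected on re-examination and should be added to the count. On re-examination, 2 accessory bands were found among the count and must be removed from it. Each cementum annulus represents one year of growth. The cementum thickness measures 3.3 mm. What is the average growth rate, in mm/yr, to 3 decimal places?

0.097 mm/yr

After corrections the count is 33 − 2 + 3 = 34 cementum annuli.
Mean rate = 3.3 mm / 34 years ≈ 0.097 mm/yr.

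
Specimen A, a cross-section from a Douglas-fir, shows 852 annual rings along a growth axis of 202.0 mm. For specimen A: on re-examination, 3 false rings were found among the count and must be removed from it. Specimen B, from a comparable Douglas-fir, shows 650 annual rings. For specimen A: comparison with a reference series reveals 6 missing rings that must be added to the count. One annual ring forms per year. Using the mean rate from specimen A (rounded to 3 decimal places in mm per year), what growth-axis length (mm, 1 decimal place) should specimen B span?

153.4 mm

Specimen A: after corrections the count is 852 − 3 + 6 = 855 annual rings.
A: 202.0 mm over 855 years gives 202.0 / 855 ≈ 0.236 mm per year.
B's length ≈ 0.236 × 650 = 153.4 mm.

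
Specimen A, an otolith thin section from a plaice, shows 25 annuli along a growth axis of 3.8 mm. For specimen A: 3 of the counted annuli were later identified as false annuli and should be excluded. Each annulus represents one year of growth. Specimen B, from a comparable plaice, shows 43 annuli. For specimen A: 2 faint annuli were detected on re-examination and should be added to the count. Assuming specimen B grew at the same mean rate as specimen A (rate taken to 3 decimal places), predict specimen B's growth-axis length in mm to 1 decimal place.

Specimen A: correcting the raw count gives 25 − 3 + 2 = 24 true annuli.
A: 3.8 mm over 24 years gives 3.8 / 24 ≈ 0.158 mm per year.
For B, 0.158 mm/year × 43 years = 6.8 mm.

6.8 mm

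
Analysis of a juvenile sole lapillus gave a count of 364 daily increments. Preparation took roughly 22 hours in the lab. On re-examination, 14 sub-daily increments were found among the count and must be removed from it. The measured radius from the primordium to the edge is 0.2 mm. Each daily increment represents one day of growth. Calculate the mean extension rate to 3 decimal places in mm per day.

Adjusted count: 364 − 14 = 350 daily increments.
Mean rate = 0.2 mm / 350 days ≈ 0.001 mm per day.

0.001 mm per day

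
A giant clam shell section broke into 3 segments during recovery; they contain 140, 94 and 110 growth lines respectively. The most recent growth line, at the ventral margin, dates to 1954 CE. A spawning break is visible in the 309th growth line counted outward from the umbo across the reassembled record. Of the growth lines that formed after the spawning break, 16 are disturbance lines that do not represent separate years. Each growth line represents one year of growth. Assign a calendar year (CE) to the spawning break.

Total growth lines = 140 + 94 + 110 = 344.
Between growth line 309 and the ventral margin there are 344 − 309 = 35 growth lines.
35 − 16 false = 19 true growth lines after the spawning break.
1954 − 19 = 1935 CE.

1935 CE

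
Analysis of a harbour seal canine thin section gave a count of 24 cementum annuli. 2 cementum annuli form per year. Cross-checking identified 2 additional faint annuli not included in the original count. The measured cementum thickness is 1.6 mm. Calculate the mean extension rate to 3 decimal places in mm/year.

0.123 mm/year

True cementum annulus count = 24 + 2 = 26.
With 2 cementum annuli per year, 26 / 2 = 13 years.
Extension rate ≈ 1.6 / 13 = 0.123 mm/year.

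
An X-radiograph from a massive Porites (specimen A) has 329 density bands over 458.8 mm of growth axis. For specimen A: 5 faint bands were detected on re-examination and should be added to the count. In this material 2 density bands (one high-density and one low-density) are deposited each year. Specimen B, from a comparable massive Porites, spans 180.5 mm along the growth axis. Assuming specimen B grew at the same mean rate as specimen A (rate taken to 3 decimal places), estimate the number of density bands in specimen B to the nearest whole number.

Specimen A: adjusted count: 329 + 5 = 334 density bands.
Specimen A: with 2 density bands per year, 334 / 2 = 167 years.
A: Mean rate = 458.8 mm / 167 years ≈ 2.747 mm per year.
For B, 180.5 / 2.747 = 65.71 years; at 2 density bands per year that is 65.71 × 2 ≈ 131 density bands.

131 density bands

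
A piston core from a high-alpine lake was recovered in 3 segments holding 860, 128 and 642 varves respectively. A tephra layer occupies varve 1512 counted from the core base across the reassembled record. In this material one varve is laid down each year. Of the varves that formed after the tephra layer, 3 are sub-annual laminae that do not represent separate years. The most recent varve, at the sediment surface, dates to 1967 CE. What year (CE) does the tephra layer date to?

Total varves = 860 + 128 + 642 = 1630.
The tephra layer sits at varve 1512 from the core base, so 1630 − 1512 = 118 varves formed after it.
Excluding 3 false varves: 118 − 3 = 115.
The varve at the sediment surface is 1967 CE, so the tephra layer dates to 1967 − 115 = 1852 CE.

1852 CE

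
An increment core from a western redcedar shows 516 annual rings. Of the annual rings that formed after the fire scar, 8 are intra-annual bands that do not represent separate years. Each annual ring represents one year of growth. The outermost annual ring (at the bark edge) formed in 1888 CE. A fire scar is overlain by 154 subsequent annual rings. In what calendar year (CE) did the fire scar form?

154 annual rings formed after the fire scar.
154 − 8 false = 146 true annual rings after the fire scar.
The annual ring at the bark edge is 1888 CE, so the fire scar dates to 1888 − 146 = 1742 CE.

1742 CE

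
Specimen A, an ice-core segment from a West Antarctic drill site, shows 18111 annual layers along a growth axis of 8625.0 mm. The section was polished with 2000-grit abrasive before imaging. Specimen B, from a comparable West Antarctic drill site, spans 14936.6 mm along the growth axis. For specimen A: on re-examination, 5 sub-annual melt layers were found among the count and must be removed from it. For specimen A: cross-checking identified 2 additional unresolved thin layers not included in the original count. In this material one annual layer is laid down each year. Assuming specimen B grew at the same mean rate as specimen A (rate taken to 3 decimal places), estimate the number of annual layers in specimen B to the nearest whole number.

Specimen A: after corrections the count is 18111 − 5 + 2 = 18108 annual layers.
A: Extension rate ≈ 8625.0 / 18108 = 0.476 mm/yr.
For B, 14936.6 / 0.476 = 31379.41 years ≈ 31379 annual layers.

31379 annual layers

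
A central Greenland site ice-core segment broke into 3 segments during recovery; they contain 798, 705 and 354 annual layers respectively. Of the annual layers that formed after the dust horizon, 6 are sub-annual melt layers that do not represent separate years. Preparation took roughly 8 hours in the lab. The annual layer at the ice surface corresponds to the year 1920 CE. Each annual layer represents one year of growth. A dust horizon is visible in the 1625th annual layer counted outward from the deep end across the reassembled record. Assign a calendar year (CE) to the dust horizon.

1694 CE

Total annual layers = 798 + 705 + 354 = 1857.
The dust horizon sits at annual layer 1625 from the deep end, so 1857 − 1625 = 232 annual layers formed after it.
Removing the 6 false annual layers leaves 232 − 6 = 226 true annual layers beyond the dust horizon.
Counting back 226 years from 1920 CE places the dust horizon in 1920 − 226 = 1694 CE.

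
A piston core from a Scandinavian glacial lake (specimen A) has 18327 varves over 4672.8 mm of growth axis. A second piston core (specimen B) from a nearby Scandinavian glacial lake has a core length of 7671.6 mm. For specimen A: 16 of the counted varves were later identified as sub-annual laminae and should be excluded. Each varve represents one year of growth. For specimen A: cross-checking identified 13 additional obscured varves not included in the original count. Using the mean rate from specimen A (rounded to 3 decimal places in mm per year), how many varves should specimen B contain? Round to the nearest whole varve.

30085 varves

Specimen A: correcting the raw count gives 18327 − 16 + 13 = 18324 true varves.
A: 4672.8 mm over 18324 years gives 4672.8 / 18324 ≈ 0.255 mm/yr.
For B, 7671.6 / 0.255 = 30084.71 years ≈ 30085 varves.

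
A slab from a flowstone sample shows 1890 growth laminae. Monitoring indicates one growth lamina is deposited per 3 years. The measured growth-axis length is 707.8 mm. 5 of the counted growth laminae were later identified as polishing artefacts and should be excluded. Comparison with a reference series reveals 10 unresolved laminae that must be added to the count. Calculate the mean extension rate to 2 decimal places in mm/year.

0.12 mm/year

After corrections the count is 1890 − 5 + 10 = 1895 growth laminae.
At 3 years per growth lamina, 1895 × 3 = 5685 years.
Mean rate = 707.8 mm / 5685 years ≈ 0.12 mm/year.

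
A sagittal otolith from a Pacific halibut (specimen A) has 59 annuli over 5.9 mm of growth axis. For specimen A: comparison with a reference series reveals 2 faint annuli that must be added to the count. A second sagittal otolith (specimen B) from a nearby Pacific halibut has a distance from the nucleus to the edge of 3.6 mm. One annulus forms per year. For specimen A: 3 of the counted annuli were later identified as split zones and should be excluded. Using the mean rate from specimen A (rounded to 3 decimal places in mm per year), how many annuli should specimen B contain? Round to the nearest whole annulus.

Specimen A: correcting the raw count gives 59 − 3 + 2 = 58 true annuli.
A: 5.9 mm over 58 years gives 5.9 / 58 ≈ 0.102 mm/year.
For B, 3.6 / 0.102 = 35.29 years ≈ 35 annuli.

35 annuli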